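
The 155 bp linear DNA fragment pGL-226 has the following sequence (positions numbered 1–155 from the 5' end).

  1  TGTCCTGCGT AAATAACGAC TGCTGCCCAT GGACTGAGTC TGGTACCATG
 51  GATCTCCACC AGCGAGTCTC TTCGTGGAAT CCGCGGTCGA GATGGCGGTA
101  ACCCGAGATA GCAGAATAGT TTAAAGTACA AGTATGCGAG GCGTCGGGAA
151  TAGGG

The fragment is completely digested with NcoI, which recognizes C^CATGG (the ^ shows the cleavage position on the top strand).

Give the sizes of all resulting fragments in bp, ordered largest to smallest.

NcoI sites (CCATGG) start at positions 27, 46.
NcoI cuts after the first base of each site, so after positions 27, 46.
Linear molecule, 2 cuts → 3 fragments:
  1–27 → 27 bp
  28–46 → 19 bp
  47–155 → 109 bp
Sorted largest to smallest: 109, 27, 19 bp.

109, 27, 19 bp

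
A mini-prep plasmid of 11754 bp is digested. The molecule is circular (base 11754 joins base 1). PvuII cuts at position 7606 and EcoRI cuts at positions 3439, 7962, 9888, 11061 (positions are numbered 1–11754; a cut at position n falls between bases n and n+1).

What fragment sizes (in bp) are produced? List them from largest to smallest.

Combined cut positions (sorted): 3439, 7606, 7962, 9888, 11061.
Circular molecule, 5 cuts → 5 fragments:
  7606 − 3439 = 4167 bp
  7962 − 7606 = 356 bp
  9888 − 7962 = 1926 bp
  11061 − 9888 = 1173 bp
  wrap: 11754 − 11061 + 3439 = 4132 bp
Sorted largest to smallest: 4167, 4132, 1926, 1173, 356 bp.

4167, 4132, 1926, 1173, 356 bp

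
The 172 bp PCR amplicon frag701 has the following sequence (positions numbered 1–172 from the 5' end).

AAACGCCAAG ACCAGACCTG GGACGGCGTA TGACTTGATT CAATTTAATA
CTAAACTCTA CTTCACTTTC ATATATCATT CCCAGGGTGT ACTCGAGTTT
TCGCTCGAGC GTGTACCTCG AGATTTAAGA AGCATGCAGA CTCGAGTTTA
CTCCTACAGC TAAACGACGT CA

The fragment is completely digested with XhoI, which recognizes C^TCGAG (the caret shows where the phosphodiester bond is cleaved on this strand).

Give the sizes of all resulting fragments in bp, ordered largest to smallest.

92, 31, 24, 13, 12 bp

XhoI sites (CTCGAG) start at positions 92, 104, 117, 141.
XhoI cuts after the first base of each site, so after positions 92, 104, 117, 141.
Linear molecule, 4 cuts → 5 fragments:
  1–92 → 92 bp
  93–104 → 12 bp
  105–117 → 13 bp
  118–141 → 24 bp
  142–172 → 31 bp
Sorted largest to smallest: 92, 31, 24, 13, 12 bp.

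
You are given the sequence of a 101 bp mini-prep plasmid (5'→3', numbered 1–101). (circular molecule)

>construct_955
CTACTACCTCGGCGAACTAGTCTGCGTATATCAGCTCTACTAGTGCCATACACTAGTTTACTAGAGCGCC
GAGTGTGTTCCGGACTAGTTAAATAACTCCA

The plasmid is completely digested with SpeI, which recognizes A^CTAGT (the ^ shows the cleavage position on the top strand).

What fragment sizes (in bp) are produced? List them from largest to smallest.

SpeI sites (ACTAGT) start at positions 16, 39, 52, 84.
SpeI cuts after the first base of each site, so after positions 16, 39, 52, 84.
Circular molecule, 4 cuts → 4 fragments:
  17–39 → 23 bp
  40–52 → 13 bp
  53–84 → 32 bp
  85–101 then 1–16 → 17 + 16 = 33 bp
Sorted largest to smallest: 33, 32, 23, 13 bp.

33, 32, 23, 13 bp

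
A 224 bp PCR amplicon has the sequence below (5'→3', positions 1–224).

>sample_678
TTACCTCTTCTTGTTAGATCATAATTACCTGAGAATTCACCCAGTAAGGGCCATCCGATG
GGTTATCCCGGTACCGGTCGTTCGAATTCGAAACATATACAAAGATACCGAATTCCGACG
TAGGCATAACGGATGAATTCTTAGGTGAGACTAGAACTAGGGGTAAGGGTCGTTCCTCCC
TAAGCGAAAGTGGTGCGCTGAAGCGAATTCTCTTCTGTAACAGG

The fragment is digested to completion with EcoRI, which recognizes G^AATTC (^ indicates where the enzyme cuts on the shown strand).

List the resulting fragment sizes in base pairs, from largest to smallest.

70, 51, 33, 26, 25, 19 bp

EcoRI sites (GAATTC) start at positions 33, 84, 110, 135, 205.
EcoRI cuts after the first base of each site, so after positions 33, 84, 110, 135, 205.
Linear molecule, 5 cuts → 6 fragments:
  1–33 → 33 bp
  34–84 → 51 bp
  85–110 → 26 bp
  111–135 → 25 bp
  136–205 → 70 bp
  206–224 → 19 bp
Sorted largest to smallest: 70, 51, 33, 26, 25, 19 bp.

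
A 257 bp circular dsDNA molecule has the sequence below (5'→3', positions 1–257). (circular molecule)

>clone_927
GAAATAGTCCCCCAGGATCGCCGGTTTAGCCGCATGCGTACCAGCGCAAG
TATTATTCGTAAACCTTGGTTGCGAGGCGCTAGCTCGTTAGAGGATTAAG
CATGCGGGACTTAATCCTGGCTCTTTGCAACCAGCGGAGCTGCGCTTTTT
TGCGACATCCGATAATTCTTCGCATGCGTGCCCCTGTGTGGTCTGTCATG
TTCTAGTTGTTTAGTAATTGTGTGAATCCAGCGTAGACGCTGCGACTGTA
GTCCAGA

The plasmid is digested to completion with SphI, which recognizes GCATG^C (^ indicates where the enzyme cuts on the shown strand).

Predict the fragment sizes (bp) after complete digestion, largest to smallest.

117, 72, 68 bp

SphI sites (GCATGC) start at positions 32, 100, 172.
SphI cuts after base 5 of each site (before the last base), so after positions 36, 104, 176.
Circular molecule, 3 cuts → 3 fragments:
  37–104 → 68 bp
  105–176 → 72 bp
  177–257 then 1–36 → 81 + 36 = 117 bp
Sorted largest to smallest: 117, 72, 68 bp.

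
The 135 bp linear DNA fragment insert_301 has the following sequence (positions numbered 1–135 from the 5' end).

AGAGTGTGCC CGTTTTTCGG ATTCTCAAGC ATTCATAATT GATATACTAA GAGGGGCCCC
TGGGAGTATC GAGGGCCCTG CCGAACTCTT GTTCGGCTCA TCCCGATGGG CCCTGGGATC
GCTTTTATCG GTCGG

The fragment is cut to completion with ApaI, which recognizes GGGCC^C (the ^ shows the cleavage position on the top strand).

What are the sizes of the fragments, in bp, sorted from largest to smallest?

58, 35, 23, 19 bp

ApaI sites (GGGCCC) start at positions 54, 73, 108.
ApaI cuts after base 5 of each site (before the last base), so after positions 58, 77, 112.
Linear molecule, 3 cuts → 4 fragments:
  1–58 → 58 bp
  59–77 → 19 bp
  78–112 → 35 bp
  113–135 → 23 bp
Sorted largest to smallest: 58, 35, 23, 19 bp.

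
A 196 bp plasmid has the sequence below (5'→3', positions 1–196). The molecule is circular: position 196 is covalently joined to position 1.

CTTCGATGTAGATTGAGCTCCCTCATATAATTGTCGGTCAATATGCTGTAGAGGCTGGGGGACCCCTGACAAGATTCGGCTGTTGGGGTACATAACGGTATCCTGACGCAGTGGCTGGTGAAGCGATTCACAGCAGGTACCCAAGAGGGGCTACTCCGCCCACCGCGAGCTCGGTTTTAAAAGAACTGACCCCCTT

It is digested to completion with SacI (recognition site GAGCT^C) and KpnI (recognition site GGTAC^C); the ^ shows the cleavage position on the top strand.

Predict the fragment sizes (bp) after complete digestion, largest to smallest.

121, 44, 31 bp

SacI sites (GAGCTC) start at positions 15, 167.
SacI cuts after base 5 of each site (before the last base), so after positions 19, 171.
The KpnI site (GGTACC) starts at position 136.
KpnI cuts after base 5 of each site (before the last base), so after position 140.
Combined cut positions: 19, 140, 171.
Circular molecule, 3 cuts → 3 fragments:
  20–140 → 121 bp
  141–171 → 31 bp
  172–196 then 1–19 → 25 + 19 = 44 bp
Sorted largest to smallest: 121, 44, 31 bp.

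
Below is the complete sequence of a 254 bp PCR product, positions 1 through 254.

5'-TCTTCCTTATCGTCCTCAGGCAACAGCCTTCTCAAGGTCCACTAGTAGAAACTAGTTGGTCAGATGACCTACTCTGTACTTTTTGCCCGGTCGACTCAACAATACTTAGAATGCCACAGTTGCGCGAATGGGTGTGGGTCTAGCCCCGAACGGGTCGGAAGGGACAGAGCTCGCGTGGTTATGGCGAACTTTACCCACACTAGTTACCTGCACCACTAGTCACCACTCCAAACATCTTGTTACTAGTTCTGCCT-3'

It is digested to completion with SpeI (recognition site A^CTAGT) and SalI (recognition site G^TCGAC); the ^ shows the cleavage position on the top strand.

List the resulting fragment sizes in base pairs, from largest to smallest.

109, 41, 39, 27, 16, 12, 10 bp

SpeI sites (ACTAGT) start at positions 41, 51, 199, 215, 242.
SpeI cuts after the first base of each site, so after positions 41, 51, 199, 215, 242.
The SalI site (GTCGAC) starts at position 90.
SalI cuts after the first base of each site, so after position 90.
Combined cut positions: 41, 51, 90, 199, 215, 242.
Linear molecule, 6 cuts → 7 fragments:
  1–41 → 41 bp
  42–51 → 10 bp
  52–90 → 39 bp
  91–199 → 109 bp
  200–215 → 16 bp
  216–242 → 27 bp
  243–254 → 12 bp
Sorted largest to smallest: 109, 41, 39, 27, 16, 12, 10 bp.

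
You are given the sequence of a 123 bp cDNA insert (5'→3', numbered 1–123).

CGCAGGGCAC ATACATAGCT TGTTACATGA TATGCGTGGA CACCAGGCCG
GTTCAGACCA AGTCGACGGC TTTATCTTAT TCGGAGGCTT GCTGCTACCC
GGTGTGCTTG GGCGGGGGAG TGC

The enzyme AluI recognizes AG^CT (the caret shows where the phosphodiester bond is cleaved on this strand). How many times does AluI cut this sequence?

1

AGCT occurs starting at position 17.
AluI cuts at 1 site.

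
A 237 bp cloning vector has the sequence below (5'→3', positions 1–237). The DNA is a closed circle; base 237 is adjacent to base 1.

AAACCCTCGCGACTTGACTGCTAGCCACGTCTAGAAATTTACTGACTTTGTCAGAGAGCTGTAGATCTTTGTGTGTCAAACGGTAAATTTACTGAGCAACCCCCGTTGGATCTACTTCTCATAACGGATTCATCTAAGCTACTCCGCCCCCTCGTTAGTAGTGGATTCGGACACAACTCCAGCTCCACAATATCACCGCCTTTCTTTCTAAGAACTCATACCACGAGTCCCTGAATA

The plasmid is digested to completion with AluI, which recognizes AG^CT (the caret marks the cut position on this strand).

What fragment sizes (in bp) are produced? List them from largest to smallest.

AluI sites (AGCT) start at positions 57, 137, 181.
AluI cuts after base 2 of each site, so after positions 58, 138, 182.
Circular molecule, 3 cuts → 3 fragments:
  59–138 → 80 bp
  139–182 → 44 bp
  183–237 then 1–58 → 55 + 58 = 113 bp
Sorted largest to smallest: 113, 80, 44 bp.

113, 80, 44 bp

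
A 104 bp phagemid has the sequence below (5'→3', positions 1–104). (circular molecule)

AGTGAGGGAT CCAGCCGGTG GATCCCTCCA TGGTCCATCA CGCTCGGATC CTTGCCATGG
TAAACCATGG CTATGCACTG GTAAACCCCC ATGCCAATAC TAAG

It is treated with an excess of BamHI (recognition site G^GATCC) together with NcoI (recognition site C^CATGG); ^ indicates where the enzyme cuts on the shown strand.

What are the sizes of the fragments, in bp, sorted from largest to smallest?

BamHI sites (GGATCC) start at positions 7, 20, 46.
BamHI cuts after the first base of each site, so after positions 7, 20, 46.
NcoI sites (CCATGG) start at positions 28, 55, 65.
NcoI cuts after the first base of each site, so after positions 28, 55, 65.
Combined cut positions: 7, 20, 28, 46, 55, 65.
Circular molecule, 6 cuts → 6 fragments:
  8–20 → 13 bp
  21–28 → 8 bp
  29–46 → 18 bp
  47–55 → 9 bp
  56–65 → 10 bp
  66–104 then 1–7 → 39 + 7 = 46 bp
Sorted largest to smallest: 46, 18, 13, 10, 9, 8 bp.

46, 18, 13, 10, 9, 8 bp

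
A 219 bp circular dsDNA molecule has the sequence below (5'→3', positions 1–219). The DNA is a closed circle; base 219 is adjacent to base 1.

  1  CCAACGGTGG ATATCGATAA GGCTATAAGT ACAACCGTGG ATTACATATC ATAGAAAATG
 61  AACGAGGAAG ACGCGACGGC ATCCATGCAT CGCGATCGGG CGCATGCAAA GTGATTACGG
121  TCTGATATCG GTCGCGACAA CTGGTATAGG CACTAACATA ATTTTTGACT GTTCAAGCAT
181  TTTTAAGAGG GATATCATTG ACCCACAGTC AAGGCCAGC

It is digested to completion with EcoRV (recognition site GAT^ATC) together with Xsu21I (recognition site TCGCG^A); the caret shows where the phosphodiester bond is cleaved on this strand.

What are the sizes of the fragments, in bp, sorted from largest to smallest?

82, 57, 38, 32, 10 bp

EcoRV sites (GATATC) start at positions 10, 124, 191.
EcoRV cuts after base 3 of each site, so after positions 12, 126, 193.
Xsu21I sites (TCGCGA) start at positions 90, 132.
Xsu21I cuts after base 5 of each site (before the last base), so after positions 94, 136.
Combined cut positions: 12, 94, 126, 136, 193.
Circular molecule, 5 cuts → 5 fragments:
  13–94 → 82 bp
  95–126 → 32 bp
  127–136 → 10 bp
  137–193 → 57 bp
  194–219 then 1–12 → 26 + 12 = 38 bp
Sorted largest to smallest: 82, 57, 38, 32, 10 bp.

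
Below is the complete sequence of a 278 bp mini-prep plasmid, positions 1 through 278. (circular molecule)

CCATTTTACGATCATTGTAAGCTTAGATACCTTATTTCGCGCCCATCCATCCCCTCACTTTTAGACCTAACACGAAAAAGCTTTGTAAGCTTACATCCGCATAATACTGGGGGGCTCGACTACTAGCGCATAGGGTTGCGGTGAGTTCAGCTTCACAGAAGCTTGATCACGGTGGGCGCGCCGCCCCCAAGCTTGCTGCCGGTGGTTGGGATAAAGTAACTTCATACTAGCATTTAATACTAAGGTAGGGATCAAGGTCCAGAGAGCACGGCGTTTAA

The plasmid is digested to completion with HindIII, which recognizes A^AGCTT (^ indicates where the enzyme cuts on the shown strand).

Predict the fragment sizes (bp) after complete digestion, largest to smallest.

HindIII sites (AAGCTT) start at positions 19, 78, 87, 159, 189.
HindIII cuts after the first base of each site, so after positions 19, 78, 87, 159, 189.
Circular molecule, 5 cuts → 5 fragments:
  20–78 → 59 bp
  79–87 → 9 bp
  88–159 → 72 bp
  160–189 → 30 bp
  190–278 then 1–19 → 89 + 19 = 108 bp
Sorted largest to smallest: 108, 72, 59, 30, 9 bp.

108, 72, 59, 30, 9 bp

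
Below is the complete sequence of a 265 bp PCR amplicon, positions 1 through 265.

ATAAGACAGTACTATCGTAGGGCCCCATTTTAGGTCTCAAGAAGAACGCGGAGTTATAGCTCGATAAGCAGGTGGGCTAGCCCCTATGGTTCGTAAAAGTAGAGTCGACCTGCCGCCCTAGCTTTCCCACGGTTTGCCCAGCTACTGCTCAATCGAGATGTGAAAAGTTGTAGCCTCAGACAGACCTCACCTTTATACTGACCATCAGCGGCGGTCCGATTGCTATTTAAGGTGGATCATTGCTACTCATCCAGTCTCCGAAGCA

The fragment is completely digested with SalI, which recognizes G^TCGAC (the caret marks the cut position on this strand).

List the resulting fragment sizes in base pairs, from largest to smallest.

161, 104 bp

The SalI site (GTCGAC) starts at position 104.
SalI cuts after the first base of each site, so after position 104.
Linear molecule, 1 cut → 2 fragments:
  1–104 → 104 bp
  105–265 → 161 bp
Sorted largest to smallest: 161, 104 bp.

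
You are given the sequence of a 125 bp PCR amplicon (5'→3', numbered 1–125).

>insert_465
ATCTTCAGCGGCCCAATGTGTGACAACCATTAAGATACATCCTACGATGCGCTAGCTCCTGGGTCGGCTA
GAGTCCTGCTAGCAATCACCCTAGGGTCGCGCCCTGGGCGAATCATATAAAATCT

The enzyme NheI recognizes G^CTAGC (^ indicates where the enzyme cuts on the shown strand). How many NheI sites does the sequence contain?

2

GCTAGC occurs starting at positions 51, 78.
NheI cuts at 2 sites.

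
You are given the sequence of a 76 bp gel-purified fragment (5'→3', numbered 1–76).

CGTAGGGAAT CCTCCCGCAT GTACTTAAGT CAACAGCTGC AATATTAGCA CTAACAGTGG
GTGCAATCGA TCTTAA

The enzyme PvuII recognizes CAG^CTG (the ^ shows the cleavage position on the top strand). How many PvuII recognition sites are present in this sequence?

CAGCTG occurs starting at position 34.
PvuII cuts at 1 site.

1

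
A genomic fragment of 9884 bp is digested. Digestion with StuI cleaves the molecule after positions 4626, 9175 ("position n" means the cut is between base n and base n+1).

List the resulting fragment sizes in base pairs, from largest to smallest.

4626, 4549, 709 bp

Linear molecule, 2 cuts → 3 fragments:
  4626 − 0 = 4626 bp
  9175 − 4626 = 4549 bp
  9884 − 9175 = 709 bp
Sorted largest to smallest: 4626, 4549, 709 bp.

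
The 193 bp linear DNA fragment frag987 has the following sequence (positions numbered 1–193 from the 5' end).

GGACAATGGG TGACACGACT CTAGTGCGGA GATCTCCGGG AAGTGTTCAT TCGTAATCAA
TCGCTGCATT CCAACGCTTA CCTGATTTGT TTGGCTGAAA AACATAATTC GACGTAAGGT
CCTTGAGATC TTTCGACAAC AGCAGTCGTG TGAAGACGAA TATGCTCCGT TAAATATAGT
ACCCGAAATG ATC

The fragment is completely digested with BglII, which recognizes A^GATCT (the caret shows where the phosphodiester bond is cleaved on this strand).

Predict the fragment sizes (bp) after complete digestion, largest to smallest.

BglII sites (AGATCT) start at positions 30, 126.
BglII cuts after the first base of each site, so after positions 30, 126.
Linear molecule, 2 cuts → 3 fragments:
  1–30 → 30 bp
  31–126 → 96 bp
  127–193 → 67 bp
Sorted largest to smallest: 96, 67, 30 bp.

96, 67, 30 bp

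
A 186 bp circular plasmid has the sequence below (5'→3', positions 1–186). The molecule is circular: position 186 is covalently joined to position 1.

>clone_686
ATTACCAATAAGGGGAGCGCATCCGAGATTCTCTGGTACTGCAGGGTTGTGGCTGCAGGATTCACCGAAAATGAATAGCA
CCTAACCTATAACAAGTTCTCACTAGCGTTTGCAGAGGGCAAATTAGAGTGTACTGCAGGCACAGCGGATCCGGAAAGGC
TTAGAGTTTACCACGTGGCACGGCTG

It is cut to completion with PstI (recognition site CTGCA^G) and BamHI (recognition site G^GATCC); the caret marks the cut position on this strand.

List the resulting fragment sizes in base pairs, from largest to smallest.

82, 81, 14, 9 bp

PstI sites (CTGCAG) start at positions 39, 53, 134.
PstI cuts after base 5 of each site (before the last base), so after positions 43, 57, 138.
The BamHI site (GGATCC) starts at position 147.
BamHI cuts after the first base of each site, so after position 147.
Combined cut positions: 43, 57, 138, 147.
Circular molecule, 4 cuts → 4 fragments:
  44–57 → 14 bp
  58–138 → 81 bp
  139–147 → 9 bp
  148–186 then 1–43 → 39 + 43 = 82 bp
Sorted largest to smallest: 82, 81, 14, 9 bp.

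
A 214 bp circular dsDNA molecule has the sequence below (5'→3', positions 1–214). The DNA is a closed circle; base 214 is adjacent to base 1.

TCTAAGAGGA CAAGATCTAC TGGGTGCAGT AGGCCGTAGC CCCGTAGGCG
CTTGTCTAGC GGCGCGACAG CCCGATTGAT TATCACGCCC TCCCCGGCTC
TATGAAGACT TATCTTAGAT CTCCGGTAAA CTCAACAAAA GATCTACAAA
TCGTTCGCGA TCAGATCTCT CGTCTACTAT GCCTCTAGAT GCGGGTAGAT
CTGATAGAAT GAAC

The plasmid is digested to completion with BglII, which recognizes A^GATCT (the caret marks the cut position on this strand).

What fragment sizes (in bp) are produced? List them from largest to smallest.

BglII sites (AGATCT) start at positions 13, 117, 140, 163, 197.
BglII cuts after the first base of each site, so after positions 13, 117, 140, 163, 197.
Circular molecule, 5 cuts → 5 fragments:
  14–117 → 104 bp
  118–140 → 23 bp
  141–163 → 23 bp
  164–197 → 34 bp
  198–214 then 1–13 → 17 + 13 = 30 bp
Sorted largest to smallest: 104, 34, 30, 23, 23 bp.

104, 34, 30, 23, 23 bp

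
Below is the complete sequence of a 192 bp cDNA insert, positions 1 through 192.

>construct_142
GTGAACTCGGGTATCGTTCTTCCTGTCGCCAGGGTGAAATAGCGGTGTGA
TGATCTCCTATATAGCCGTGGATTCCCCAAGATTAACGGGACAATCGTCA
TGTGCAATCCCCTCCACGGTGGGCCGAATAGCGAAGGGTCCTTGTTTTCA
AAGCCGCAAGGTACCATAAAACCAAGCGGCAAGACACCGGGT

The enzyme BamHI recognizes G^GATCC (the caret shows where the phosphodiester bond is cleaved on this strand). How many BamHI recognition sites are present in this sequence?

No occurrence of GGATCC is present in the sequence.
BamHI does not cut: 0 sites.

0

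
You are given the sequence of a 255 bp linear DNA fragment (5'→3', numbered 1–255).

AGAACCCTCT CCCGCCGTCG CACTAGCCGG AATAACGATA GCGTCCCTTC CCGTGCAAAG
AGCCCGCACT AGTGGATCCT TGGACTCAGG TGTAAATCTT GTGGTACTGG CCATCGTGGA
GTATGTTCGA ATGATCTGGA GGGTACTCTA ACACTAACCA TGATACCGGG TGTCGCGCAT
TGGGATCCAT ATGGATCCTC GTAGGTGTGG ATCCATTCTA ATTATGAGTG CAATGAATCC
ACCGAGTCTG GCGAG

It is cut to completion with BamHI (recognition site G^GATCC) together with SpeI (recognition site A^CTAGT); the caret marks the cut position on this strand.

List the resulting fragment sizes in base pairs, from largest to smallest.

109, 68, 46, 16, 10, 6 bp

BamHI sites (GGATCC) start at positions 74, 183, 193, 209.
BamHI cuts after the first base of each site, so after positions 74, 183, 193, 209.
The SpeI site (ACTAGT) starts at position 68.
SpeI cuts after the first base of each site, so after position 68.
Combined cut positions: 68, 74, 183, 193, 209.
Linear molecule, 5 cuts → 6 fragments:
  1–68 → 68 bp
  69–74 → 6 bp
  75–183 → 109 bp
  184–193 → 10 bp
  194–209 → 16 bp
  210–255 → 46 bp
Sorted largest to smallest: 109, 68, 46, 16, 10, 6 bp.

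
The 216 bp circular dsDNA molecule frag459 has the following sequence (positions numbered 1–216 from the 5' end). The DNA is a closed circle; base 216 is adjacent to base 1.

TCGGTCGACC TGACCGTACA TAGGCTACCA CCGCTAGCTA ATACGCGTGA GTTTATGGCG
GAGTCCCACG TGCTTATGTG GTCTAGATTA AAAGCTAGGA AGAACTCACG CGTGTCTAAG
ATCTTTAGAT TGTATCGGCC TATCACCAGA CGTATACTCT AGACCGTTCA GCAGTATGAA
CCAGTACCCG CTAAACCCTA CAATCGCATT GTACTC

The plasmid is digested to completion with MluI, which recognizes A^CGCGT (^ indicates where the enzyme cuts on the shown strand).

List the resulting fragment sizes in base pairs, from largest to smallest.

MluI sites (ACGCGT) start at positions 43, 108.
MluI cuts after the first base of each site, so after positions 43, 108.
Circular molecule, 2 cuts → 2 fragments:
  44–108 → 65 bp
  109–216 then 1–43 → 108 + 43 = 151 bp
Sorted largest to smallest: 151, 65 bp.

151, 65 bp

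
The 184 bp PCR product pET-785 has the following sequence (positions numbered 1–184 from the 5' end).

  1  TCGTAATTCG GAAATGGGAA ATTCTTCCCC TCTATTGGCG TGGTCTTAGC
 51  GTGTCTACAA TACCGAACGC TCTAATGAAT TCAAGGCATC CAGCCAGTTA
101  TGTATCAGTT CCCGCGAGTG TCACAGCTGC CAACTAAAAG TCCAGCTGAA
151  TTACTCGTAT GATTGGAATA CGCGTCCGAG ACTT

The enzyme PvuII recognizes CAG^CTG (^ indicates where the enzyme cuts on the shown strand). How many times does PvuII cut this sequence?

CAGCTG occurs starting at positions 124, 143.
PvuII cuts at 2 sites.

2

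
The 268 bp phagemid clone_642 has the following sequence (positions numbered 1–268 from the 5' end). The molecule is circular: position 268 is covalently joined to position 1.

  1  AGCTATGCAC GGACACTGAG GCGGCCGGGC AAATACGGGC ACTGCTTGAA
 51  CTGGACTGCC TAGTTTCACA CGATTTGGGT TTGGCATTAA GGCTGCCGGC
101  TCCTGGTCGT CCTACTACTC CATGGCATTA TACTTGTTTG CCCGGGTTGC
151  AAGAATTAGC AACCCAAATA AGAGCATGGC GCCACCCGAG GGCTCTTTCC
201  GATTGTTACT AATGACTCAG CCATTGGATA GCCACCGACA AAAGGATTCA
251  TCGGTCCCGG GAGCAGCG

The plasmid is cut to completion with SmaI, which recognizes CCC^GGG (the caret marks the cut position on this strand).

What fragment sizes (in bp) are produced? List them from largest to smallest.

SmaI sites (CCCGGG) start at positions 141, 256.
SmaI cuts after base 3 of each site, so after positions 143, 258.
Circular molecule, 2 cuts → 2 fragments:
  144–258 → 115 bp
  259–268 then 1–143 → 10 + 143 = 153 bp
Sorted largest to smallest: 153, 115 bp.

153, 115 bp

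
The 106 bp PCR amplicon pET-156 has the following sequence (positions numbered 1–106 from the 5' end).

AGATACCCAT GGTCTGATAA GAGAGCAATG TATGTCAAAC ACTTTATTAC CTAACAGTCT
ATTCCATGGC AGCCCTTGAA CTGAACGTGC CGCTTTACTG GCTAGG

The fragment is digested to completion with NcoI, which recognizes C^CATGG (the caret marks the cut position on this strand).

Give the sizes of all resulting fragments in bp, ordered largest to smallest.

NcoI sites (CCATGG) start at positions 7, 64.
NcoI cuts after the first base of each site, so after positions 7, 64.
Linear molecule, 2 cuts → 3 fragments:
  1–7 → 7 bp
  8–64 → 57 bp
  65–106 → 42 bp
Sorted largest to smallest: 57, 42, 7 bp.

57, 42, 7 bp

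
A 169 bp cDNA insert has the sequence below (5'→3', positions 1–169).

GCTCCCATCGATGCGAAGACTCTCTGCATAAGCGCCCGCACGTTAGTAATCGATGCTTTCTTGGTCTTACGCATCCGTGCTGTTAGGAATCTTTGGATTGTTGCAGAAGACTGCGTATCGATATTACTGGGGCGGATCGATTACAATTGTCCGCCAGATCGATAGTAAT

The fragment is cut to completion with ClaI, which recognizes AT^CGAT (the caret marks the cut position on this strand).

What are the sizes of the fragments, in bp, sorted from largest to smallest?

68, 42, 22, 19, 10, 8 bp

ClaI sites (ATCGAT) start at positions 7, 49, 117, 136, 158.
ClaI cuts after base 2 of each site, so after positions 8, 50, 118, 137, 159.
Linear molecule, 5 cuts → 6 fragments:
  1–8 → 8 bp
  9–50 → 42 bp
  51–118 → 68 bp
  119–137 → 19 bp
  138–159 → 22 bp
  160–169 → 10 bp
Sorted largest to smallest: 68, 42, 22, 19, 10, 8 bp.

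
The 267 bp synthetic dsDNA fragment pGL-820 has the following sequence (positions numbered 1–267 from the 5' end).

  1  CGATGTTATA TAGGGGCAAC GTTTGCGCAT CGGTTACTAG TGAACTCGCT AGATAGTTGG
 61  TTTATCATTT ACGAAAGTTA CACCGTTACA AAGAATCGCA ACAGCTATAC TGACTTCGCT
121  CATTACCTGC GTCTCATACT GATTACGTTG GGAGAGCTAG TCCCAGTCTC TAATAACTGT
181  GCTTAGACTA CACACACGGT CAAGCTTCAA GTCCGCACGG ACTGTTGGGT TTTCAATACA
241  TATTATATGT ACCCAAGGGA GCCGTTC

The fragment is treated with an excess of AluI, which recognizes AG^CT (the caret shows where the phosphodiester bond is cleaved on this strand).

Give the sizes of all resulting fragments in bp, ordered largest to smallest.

AluI sites (AGCT) start at positions 103, 155, 203.
AluI cuts after base 2 of each site, so after positions 104, 156, 204.
Linear molecule, 3 cuts → 4 fragments:
  1–104 → 104 bp
  105–156 → 52 bp
  157–204 → 48 bp
  205–267 → 63 bp
Sorted largest to smallest: 104, 63, 52, 48 bp.

104, 63, 52, 48 bp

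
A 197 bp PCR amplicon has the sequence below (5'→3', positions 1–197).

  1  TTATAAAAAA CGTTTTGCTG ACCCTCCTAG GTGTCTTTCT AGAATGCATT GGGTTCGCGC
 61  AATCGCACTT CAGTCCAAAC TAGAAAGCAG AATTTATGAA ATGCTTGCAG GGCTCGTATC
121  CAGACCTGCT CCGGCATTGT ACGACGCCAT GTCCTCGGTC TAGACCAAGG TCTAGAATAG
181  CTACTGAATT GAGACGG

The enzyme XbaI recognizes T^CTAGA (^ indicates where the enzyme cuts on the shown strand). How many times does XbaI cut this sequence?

TCTAGA occurs starting at positions 38, 159, 171.
XbaI cuts at 3 sites.

3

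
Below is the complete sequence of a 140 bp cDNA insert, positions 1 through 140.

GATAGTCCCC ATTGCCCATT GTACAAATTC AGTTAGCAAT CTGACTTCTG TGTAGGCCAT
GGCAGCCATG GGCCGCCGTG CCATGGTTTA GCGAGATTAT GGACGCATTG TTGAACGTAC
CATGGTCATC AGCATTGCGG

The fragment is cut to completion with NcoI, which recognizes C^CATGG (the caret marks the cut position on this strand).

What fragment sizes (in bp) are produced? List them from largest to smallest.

57, 39, 20, 15, 9 bp

NcoI sites (CCATGG) start at positions 57, 66, 81, 120.
NcoI cuts after the first base of each site, so after positions 57, 66, 81, 120.
Linear molecule, 4 cuts → 5 fragments:
  1–57 → 57 bp
  58–66 → 9 bp
  67–81 → 15 bp
  82–120 → 39 bp
  121–140 → 20 bp
Sorted largest to smallest: 57, 39, 20, 15, 9 bp.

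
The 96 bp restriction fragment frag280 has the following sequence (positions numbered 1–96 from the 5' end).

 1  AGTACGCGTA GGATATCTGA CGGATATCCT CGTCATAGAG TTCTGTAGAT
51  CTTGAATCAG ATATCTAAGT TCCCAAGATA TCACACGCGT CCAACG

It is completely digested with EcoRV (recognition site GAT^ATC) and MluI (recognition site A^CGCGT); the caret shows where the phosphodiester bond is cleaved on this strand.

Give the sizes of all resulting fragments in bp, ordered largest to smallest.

37, 17, 11, 11, 10, 6, 4 bp

EcoRV sites (GATATC) start at positions 12, 23, 60, 77.
EcoRV cuts after base 3 of each site, so after positions 14, 25, 62, 79.
MluI sites (ACGCGT) start at positions 4, 85.
MluI cuts after the first base of each site, so after positions 4, 85.
Combined cut positions: 4, 14, 25, 62, 79, 85.
Linear molecule, 6 cuts → 7 fragments:
  1–4 → 4 bp
  5–14 → 10 bp
  15–25 → 11 bp
  26–62 → 37 bp
  63–79 → 17 bp
  80–85 → 6 bp
  86–96 → 11 bp
Sorted largest to smallest: 37, 17, 11, 11, 10, 6, 4 bp.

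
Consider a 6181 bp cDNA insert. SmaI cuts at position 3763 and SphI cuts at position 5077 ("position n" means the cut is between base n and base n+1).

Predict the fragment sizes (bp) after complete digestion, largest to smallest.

3763, 1314, 1104 bp

Combined cut positions (sorted): 3763, 5077.
Linear molecule, 2 cuts → 3 fragments:
  3763 − 0 = 3763 bp
  5077 − 3763 = 1314 bp
  6181 − 5077 = 1104 bp
Sorted largest to smallest: 3763, 1314, 1104 bp.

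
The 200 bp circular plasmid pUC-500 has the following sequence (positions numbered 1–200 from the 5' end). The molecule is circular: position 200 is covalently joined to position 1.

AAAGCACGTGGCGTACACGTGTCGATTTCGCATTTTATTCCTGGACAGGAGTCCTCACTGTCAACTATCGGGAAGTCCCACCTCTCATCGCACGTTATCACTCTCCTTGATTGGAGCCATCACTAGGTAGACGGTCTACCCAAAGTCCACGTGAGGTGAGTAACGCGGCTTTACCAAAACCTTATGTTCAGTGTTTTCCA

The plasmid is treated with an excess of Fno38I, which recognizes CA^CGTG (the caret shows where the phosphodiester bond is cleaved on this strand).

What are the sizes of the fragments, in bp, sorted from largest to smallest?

Fno38I sites (CACGTG) start at positions 5, 16, 148.
Fno38I cuts after base 2 of each site, so after positions 6, 17, 149.
Circular molecule, 3 cuts → 3 fragments:
  7–17 → 11 bp
  18–149 → 132 bp
  150–200 then 1–6 → 51 + 6 = 57 bp
Sorted largest to smallest: 132, 57, 11 bp.

132, 57, 11 bp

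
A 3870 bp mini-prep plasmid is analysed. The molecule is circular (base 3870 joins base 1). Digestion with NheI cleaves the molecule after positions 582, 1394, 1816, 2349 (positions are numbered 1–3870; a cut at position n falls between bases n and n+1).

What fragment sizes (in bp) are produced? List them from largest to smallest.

2103, 812, 533, 422 bp

Circular molecule, 4 cuts → 4 fragments:
  1394 − 582 = 812 bp
  1816 − 1394 = 422 bp
  2349 − 1816 = 533 bp
  wrap: 3870 − 2349 + 582 = 2103 bp
Sorted largest to smallest: 2103, 812, 533, 422 bp.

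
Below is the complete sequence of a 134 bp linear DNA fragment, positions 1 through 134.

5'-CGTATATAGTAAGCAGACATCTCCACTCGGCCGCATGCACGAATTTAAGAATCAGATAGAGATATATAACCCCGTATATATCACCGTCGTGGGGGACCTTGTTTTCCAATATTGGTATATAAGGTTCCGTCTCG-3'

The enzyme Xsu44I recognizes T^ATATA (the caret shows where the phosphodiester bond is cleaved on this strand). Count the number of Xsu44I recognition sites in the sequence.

TATATA occurs starting at positions 3, 63, 75, 116.
Xsu44I cuts at 4 sites.

4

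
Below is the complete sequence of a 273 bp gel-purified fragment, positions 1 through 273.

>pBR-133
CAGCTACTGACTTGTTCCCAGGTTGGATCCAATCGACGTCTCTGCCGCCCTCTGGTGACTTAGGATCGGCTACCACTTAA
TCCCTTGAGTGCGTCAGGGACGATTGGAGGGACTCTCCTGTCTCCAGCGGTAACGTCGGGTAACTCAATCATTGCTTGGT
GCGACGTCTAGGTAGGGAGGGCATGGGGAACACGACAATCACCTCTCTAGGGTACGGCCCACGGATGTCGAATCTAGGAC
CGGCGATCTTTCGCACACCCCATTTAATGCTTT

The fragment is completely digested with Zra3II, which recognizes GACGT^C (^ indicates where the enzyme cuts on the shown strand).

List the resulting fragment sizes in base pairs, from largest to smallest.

Zra3II sites (GACGTC) start at positions 35, 163.
Zra3II cuts after base 5 of each site (before the last base), so after positions 39, 167.
Linear molecule, 2 cuts → 3 fragments:
  1–39 → 39 bp
  40–167 → 128 bp
  168–273 → 106 bp
Sorted largest to smallest: 128, 106, 39 bp.

128, 106, 39 bp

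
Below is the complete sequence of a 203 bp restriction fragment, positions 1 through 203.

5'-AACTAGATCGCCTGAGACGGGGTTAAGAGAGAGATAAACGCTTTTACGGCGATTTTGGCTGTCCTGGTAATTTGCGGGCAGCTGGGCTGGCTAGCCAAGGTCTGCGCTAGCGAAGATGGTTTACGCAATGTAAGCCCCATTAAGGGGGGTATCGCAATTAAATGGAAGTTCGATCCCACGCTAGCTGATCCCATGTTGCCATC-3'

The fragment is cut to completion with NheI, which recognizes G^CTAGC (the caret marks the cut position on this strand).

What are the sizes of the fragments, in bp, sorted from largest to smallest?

NheI sites (GCTAGC) start at positions 90, 106, 180.
NheI cuts after the first base of each site, so after positions 90, 106, 180.
Linear molecule, 3 cuts → 4 fragments:
  1–90 → 90 bp
  91–106 → 16 bp
  107–180 → 74 bp
  181–203 → 23 bp
Sorted largest to smallest: 90, 74, 23, 16 bp.

90, 74, 23, 16 bp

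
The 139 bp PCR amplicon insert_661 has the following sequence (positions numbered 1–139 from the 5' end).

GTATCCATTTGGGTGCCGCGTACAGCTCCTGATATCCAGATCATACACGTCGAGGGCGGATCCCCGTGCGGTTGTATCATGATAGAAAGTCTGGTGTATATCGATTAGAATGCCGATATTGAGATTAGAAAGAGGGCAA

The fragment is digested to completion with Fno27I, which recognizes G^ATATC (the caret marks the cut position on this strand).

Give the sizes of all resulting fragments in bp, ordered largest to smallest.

108, 31 bp

The Fno27I site (GATATC) starts at position 31.
Fno27I cuts after the first base of each site, so after position 31.
Linear molecule, 1 cut → 2 fragments:
  1–31 → 31 bp
  32–139 → 108 bp
Sorted largest to smallest: 108, 31 bp.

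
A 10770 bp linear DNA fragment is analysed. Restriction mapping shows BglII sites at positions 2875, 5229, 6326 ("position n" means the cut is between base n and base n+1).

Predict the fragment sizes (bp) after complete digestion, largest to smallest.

4444, 2875, 2354, 1097 bp

Linear molecule, 3 cuts → 4 fragments:
  2875 − 0 = 2875 bp
  5229 − 2875 = 2354 bp
  6326 − 5229 = 1097 bp
  10770 − 6326 = 4444 bp
Sorted largest to smallest: 4444, 2875, 2354, 1097 bp.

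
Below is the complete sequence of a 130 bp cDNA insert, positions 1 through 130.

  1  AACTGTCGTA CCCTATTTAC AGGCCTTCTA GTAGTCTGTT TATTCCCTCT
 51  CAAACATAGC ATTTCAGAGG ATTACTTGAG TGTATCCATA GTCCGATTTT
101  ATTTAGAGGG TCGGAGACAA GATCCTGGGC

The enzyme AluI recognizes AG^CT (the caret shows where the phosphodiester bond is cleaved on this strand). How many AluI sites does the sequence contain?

0

No occurrence of AGCT is present in the sequence.
AluI does not cut: 0 sites.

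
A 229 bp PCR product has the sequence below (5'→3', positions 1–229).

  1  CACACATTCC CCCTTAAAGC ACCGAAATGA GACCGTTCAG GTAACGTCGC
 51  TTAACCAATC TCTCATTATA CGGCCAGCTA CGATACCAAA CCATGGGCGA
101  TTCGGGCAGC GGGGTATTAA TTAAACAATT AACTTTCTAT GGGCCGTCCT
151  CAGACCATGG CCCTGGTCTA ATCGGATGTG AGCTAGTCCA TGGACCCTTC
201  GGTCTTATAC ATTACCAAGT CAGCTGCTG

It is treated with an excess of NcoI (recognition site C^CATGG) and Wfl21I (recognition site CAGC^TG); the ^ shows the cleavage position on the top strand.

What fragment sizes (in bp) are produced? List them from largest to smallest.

NcoI sites (CCATGG) start at positions 91, 155, 188.
NcoI cuts after the first base of each site, so after positions 91, 155, 188.
The Wfl21I site (CAGCTG) starts at position 221.
Wfl21I cuts after base 4 of each site, so after position 224.
Combined cut positions: 91, 155, 188, 224.
Linear molecule, 4 cuts → 5 fragments:
  1–91 → 91 bp
  92–155 → 64 bp
  156–188 → 33 bp
  189–224 → 36 bp
  225–229 → 5 bp
Sorted largest to smallest: 91, 64, 36, 33, 5 bp.

91, 64, 36, 33, 5 bp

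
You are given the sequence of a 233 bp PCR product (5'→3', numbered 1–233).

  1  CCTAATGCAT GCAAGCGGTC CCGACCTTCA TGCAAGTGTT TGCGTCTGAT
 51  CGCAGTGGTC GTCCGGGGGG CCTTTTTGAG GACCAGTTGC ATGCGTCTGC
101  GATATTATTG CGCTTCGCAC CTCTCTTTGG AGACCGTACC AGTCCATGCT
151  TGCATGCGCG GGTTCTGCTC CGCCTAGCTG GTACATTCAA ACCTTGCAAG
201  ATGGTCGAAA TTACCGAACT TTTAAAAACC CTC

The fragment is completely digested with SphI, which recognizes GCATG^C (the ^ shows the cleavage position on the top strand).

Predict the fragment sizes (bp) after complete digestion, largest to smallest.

SphI sites (GCATGC) start at positions 7, 89, 152.
SphI cuts after base 5 of each site (before the last base), so after positions 11, 93, 156.
Linear molecule, 3 cuts → 4 fragments:
  1–11 → 11 bp
  12–93 → 82 bp
  94–156 → 63 bp
  157–233 → 77 bp
Sorted largest to smallest: 82, 77, 63, 11 bp.

82, 77, 63, 11 bp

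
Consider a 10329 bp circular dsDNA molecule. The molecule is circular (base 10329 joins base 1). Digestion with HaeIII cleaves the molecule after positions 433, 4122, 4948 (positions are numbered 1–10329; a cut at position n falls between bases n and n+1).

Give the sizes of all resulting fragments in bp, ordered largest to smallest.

5814, 3689, 826 bp

Circular molecule, 3 cuts → 3 fragments:
  4122 − 433 = 3689 bp
  4948 − 4122 = 826 bp
  wrap: 10329 − 4948 + 433 = 5814 bp
Sorted largest to smallest: 5814, 3689, 826 bp.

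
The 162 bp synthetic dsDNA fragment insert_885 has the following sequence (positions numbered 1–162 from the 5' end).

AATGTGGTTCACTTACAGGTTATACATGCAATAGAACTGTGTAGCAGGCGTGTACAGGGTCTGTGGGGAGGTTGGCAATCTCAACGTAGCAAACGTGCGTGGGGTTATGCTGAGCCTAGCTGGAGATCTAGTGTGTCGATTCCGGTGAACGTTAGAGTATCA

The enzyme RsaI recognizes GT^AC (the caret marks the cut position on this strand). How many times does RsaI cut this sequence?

GTAC occurs starting at position 52.
RsaI cuts at 1 site.

1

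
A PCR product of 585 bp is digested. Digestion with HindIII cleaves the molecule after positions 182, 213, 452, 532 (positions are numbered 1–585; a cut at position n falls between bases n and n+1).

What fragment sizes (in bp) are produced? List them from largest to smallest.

239, 182, 80, 53, 31 bp

Linear molecule, 4 cuts → 5 fragments:
  182 − 0 = 182 bp
  213 − 182 = 31 bp
  452 − 213 = 239 bp
  532 − 452 = 80 bp
  585 − 532 = 53 bp
Sorted largest to smallest: 239, 182, 80, 53, 31 bp.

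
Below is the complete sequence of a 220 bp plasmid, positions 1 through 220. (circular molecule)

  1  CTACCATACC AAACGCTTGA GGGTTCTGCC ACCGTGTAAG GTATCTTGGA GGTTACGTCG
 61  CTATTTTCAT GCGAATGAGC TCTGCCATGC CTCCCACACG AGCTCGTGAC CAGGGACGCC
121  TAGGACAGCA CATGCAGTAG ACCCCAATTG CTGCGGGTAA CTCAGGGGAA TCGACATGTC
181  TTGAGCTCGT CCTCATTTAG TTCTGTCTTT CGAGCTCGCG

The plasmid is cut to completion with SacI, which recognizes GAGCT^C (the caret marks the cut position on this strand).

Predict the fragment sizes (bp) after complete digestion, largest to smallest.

SacI sites (GAGCTC) start at positions 77, 100, 183, 212.
SacI cuts after base 5 of each site (before the last base), so after positions 81, 104, 187, 216.
Circular molecule, 4 cuts → 4 fragments:
  82–104 → 23 bp
  105–187 → 83 bp
  188–216 → 29 bp
  217–220 then 1–81 → 4 + 81 = 85 bp
Sorted largest to smallest: 85, 83, 29, 23 bp.

85, 83, 29, 23 bp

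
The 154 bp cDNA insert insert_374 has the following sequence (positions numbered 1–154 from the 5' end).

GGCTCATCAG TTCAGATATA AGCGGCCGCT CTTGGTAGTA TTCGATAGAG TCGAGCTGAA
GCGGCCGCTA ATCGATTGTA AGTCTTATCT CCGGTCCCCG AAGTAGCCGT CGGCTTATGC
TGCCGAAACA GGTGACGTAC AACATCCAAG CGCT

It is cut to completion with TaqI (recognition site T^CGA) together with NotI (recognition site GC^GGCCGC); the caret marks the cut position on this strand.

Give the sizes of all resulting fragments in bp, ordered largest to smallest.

82, 23, 19, 11, 10, 9 bp

TaqI sites (TCGA) start at positions 42, 51, 72.
TaqI cuts after the first base of each site, so after positions 42, 51, 72.
NotI sites (GCGGCCGC) start at positions 22, 61.
NotI cuts after base 2 of each site, so after positions 23, 62.
Combined cut positions: 23, 42, 51, 62, 72.
Linear molecule, 5 cuts → 6 fragments:
  1–23 → 23 bp
  24–42 → 19 bp
  43–51 → 9 bp
  52–62 → 11 bp
  63–72 → 10 bp
  73–154 → 82 bp
Sorted largest to smallest: 82, 23, 19, 11, 10, 9 bp.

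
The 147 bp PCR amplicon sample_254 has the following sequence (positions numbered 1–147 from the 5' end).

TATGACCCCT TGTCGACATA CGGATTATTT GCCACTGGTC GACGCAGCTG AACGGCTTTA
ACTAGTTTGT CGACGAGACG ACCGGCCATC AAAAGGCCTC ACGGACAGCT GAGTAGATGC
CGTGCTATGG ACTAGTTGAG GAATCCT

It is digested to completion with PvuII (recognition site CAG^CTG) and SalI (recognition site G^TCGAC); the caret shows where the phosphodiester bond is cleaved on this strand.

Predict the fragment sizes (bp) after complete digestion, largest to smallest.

PvuII sites (CAGCTG) start at positions 45, 106.
PvuII cuts after base 3 of each site, so after positions 47, 108.
SalI sites (GTCGAC) start at positions 12, 38, 69.
SalI cuts after the first base of each site, so after positions 12, 38, 69.
Combined cut positions: 12, 38, 47, 69, 108.
Linear molecule, 5 cuts → 6 fragments:
  1–12 → 12 bp
  13–38 → 26 bp
  39–47 → 9 bp
  48–69 → 22 bp
  70–108 → 39 bp
  109–147 → 39 bp
Sorted largest to smallest: 39, 39, 26, 22, 12, 9 bp.

39, 39, 26, 22, 12, 9 bp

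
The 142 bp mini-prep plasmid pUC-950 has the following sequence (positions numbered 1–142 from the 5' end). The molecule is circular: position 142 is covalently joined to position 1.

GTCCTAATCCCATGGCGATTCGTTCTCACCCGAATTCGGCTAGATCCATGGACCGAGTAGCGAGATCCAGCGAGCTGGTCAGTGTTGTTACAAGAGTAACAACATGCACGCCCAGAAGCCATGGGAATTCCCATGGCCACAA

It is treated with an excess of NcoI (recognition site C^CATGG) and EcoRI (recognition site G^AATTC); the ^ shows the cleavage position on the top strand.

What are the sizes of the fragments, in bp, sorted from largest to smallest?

73, 22, 21, 14, 6, 6 bp

NcoI sites (CCATGG) start at positions 10, 46, 119, 131.
NcoI cuts after the first base of each site, so after positions 10, 46, 119, 131.
EcoRI sites (GAATTC) start at positions 32, 125.
EcoRI cuts after the first base of each site, so after positions 32, 125.
Combined cut positions: 10, 32, 46, 119, 125, 131.
Circular molecule, 6 cuts → 6 fragments:
  11–32 → 22 bp
  33–46 → 14 bp
  47–119 → 73 bp
  120–125 → 6 bp
  126–131 → 6 bp
  132–142 then 1–10 → 11 + 10 = 21 bp
Sorted largest to smallest: 73, 22, 21, 14, 6, 6 bp.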